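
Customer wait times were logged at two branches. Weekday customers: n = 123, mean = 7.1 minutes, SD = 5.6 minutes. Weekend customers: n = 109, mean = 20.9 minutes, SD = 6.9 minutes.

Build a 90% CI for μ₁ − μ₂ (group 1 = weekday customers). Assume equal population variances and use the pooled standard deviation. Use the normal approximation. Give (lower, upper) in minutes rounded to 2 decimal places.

(-15.15, -12.45)

Pooled variance s_p² = [122·5.6² + 108·6.9²] / (123+109−2) = 38.9904, so s_p = 6.2442.
SE_diff = s_p·√(1/n₁ + 1/n₂) = 6.2442·√(1/123 + 1/109) = 0.8214.
z* = 1.645; margin = 1.645 × 0.8214 = 1.3512.
Difference = 7.1 − 20.9 = -13.8000.
-13.8000 ± 1.3512 → (-15.15, -12.45).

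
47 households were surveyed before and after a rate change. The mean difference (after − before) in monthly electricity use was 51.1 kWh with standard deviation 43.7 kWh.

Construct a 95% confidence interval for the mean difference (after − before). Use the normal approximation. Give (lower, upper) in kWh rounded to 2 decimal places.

Paired design: SE = s_d/√n = 43.7/√47 = 6.3743.
z* = 1.960; margin of error = 1.960 × 6.3743 = 12.4936.
51.1 ± 12.4936 → (38.61, 63.59).

(38.61, 63.59)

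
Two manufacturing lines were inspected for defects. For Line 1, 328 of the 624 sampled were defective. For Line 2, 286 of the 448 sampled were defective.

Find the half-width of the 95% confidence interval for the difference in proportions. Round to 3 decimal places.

p̂₁ = 328/624 = 0.5256 and p̂₂ = 286/448 = 0.6384.
SE₁ = √(p̂₁(1−p̂₁)/n₁) = √(0.5256·0.4744/624) = 0.01999; SE₂ = √(0.6384·0.3616/448) = 0.02270.
Independent samples: SE of the difference = √(SE₁² + SE₂²) = √(0.0003996001 + 0.00051529) = 0.03025.
z* for 95% confidence is 1.960, so the margin of error is 1.960 × 0.03025 = 0.05929.

0.059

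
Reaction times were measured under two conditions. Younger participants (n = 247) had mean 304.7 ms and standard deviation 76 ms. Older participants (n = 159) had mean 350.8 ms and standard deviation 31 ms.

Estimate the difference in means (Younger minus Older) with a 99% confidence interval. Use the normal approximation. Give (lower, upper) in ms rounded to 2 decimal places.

Standard errors of each mean: 76/√247 = 4.8358 and 31/√159 = 2.4585.
SE(x̄₁ − x̄₂) = √(4.8358² + 2.4585²) = 5.4249 for independent samples with unequal variances.
With z* = 2.576, the margin is 2.576 × 5.4249 = 13.9745.
x̄₁ − x̄₂ = 304.7 − 350.8 = -46.1000; the interval is -46.1000 ± 13.9745 = (-60.07, -32.13).

(-60.07, -32.13)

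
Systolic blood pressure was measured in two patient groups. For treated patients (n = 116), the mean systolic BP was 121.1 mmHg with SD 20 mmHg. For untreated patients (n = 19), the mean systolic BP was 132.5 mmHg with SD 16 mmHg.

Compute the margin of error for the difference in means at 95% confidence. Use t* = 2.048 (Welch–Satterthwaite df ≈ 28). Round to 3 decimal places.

SE₁ = s₁/√n₁ = 20/√116 = 1.8570; SE₂ = 16/√19 = 3.6707.
Independent samples, unequal variances: SE_diff = √(SE₁² + SE₂²) = √(3.448449 + 13.47403849) = 4.1137.
t* = 2.048, so margin of error = 2.048 × 4.1137 = 8.4249.

8.425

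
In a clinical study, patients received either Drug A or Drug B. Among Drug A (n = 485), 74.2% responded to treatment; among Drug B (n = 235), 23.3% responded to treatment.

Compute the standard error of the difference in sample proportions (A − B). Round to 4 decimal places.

The two standard errors are √(0.7420×0.2580/485) = 0.01987 and √(0.2330×0.7670/235) = 0.02758.
Because the samples are independent, SE_diff = √(0.01987² + 0.02758²) = 0.03399.

0.0340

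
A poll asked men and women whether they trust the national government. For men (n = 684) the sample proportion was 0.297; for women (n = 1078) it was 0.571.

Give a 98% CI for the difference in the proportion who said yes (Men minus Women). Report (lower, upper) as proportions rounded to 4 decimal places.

(-0.3277, -0.2203)

The two standard errors are √(0.2970×0.7030/684) = 0.01747 and √(0.5710×0.4290/1078) = 0.01507.
Because the samples are independent, SE_diff = √(0.01747² + 0.01507²) = 0.02307.
Using z* = 2.326 for 98%, ME = 2.326 × 0.02307 = 0.05366.
p̂₁ − p̂₂ = -0.2740; interval -0.2740 ± 0.05366 gives (-0.3277, -0.2203).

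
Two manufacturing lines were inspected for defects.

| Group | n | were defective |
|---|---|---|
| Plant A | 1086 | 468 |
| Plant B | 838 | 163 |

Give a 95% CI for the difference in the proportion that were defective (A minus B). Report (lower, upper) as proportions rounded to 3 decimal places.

(0.197, 0.276)

First, p̂₁ = 468/1086 = 0.4309; p̂₂ = 163/838 = 0.1945.
The two standard errors are √(0.4309×0.5691/1086) = 0.01503 and √(0.1945×0.8055/838) = 0.01367.
Because the samples are independent, SE_diff = √(0.01503² + 0.01367²) = 0.02032.
Using z* = 1.960 for 95%, ME = 1.960 × 0.02032 = 0.03983.
p̂₁ − p̂₂ = 0.2364; interval 0.2364 ± 0.03983 gives (0.197, 0.276).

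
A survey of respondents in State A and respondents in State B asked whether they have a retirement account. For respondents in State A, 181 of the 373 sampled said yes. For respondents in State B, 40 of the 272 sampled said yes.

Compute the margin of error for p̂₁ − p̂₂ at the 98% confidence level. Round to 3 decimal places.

Sample proportions: 181/373 = 0.4853, 40/272 = 0.1471.
Each SE is √(p̂(1−p̂)/n): √(0.4853·0.5147/373) = 0.02588 and √(0.1471·0.8529/272) = 0.02148.
SE(p̂₁ − p̂₂) = √(SE₁² + SE₂²) = √(0.0006697744 + 0.0004613904) = 0.03363, since the two samples are independent.
At 98% confidence z* = 2.326; margin = 2.326 × 0.03363 = 0.07822.

0.078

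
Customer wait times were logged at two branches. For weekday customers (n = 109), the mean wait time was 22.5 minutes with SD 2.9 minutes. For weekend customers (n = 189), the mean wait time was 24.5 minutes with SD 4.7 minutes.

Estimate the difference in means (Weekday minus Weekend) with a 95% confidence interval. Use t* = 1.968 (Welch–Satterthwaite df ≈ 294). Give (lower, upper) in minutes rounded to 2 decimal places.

SE₁ = s₁/√n₁ = 2.9/√109 = 0.2778; SE₂ = 4.7/√189 = 0.3419.
Independent samples, unequal variances: SE_diff = √(SE₁² + SE₂²) = √(0.07717284 + 0.11689561) = 0.4405.
t* = 1.968, so margin of error = 1.968 × 0.4405 = 0.8669.
Difference in means = 22.5 − 24.5 = -2.0000.
-2.0000 ± 0.8669 → (-2.87, -1.13).

(-2.87, -1.13)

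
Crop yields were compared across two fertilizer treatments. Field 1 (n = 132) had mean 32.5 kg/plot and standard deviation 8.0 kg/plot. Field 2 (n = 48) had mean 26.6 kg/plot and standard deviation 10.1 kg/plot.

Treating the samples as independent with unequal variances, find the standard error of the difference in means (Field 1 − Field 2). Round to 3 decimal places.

1.616

Standard errors of each mean: 8.0/√132 = 0.6963 and 10.1/√48 = 1.4578.
SE(x̄₁ − x̄₂) = √(0.6963² + 1.4578²) = 1.6156 for independent samples with unequal variances.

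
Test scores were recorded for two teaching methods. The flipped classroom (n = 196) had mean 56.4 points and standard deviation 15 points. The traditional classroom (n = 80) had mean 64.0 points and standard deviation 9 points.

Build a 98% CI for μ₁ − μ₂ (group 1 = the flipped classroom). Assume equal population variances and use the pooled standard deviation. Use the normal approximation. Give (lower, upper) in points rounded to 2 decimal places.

s_p = √[((n₁−1)s₁² + (n₂−1)s₂²)/(n₁+n₂−2)] = √[(195·15² + 79·9²)/274] = 13.5455.
SE = 13.5455·√(1/196 + 1/80) = 1.7971.
With z* = 2.326, margin = 2.326 × 1.7971 = 4.1801.
x̄₁ − x̄₂ = 56.4 − 64.0 = -7.6000; interval -7.6000 ± 4.1801 = (-11.78, -3.42).

(-11.78, -3.42)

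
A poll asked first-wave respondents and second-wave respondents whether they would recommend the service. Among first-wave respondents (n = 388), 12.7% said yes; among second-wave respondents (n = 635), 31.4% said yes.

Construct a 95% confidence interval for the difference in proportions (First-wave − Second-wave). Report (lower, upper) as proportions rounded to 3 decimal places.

Each SE is √(p̂(1−p̂)/n): √(0.1270·0.8730/388) = 0.01690 and √(0.3140·0.6860/635) = 0.01842.
SE(p̂₁ − p̂₂) = √(SE₁² + SE₂²) = √(0.00028561 + 0.0003392964) = 0.02500, since the two samples are independent.
At 95% confidence z* = 1.960; margin = 1.960 × 0.02500 = 0.04900.
The difference is 0.1270 − 0.3140 = -0.1870, so the interval is -0.1870 ± 0.04900 = (-0.236, -0.138).

(-0.236, -0.138)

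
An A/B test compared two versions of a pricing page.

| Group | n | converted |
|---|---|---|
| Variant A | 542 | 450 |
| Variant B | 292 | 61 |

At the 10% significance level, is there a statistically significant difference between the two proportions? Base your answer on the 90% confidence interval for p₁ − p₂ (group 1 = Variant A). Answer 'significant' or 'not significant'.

significant

First, p̂₁ = 450/542 = 0.8303; p̂₂ = 61/292 = 0.2089.
The two standard errors are √(0.8303×0.1697/542) = 0.01612 and √(0.2089×0.7911/292) = 0.02379.
Because the samples are independent, SE_diff = √(0.01612² + 0.02379²) = 0.02874.
Using z* = 1.645 for 90%, ME = 1.645 × 0.02874 = 0.04728.
p̂₁ − p̂₂ = 0.6214; interval 0.6214 ± 0.04728 gives (0.57412, 0.66868).
The interval (0.57412, 0.66868) does not contain 0, so the difference is significant.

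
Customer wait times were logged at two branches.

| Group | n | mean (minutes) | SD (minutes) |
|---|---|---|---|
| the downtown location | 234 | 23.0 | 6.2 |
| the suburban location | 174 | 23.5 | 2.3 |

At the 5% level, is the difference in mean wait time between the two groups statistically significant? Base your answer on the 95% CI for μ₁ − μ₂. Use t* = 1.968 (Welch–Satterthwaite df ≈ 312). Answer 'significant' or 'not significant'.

not significant

Per-group SEs: s₁/√n₁ = 6.2/√234 = 0.4053, s₂/√n₂ = 2.3/√174 = 0.1744.
Unpooled SE of the difference: √(0.16426809 + 0.03041536) = 0.4412.
Margin of error = t* · SE = 1.968 × 0.4412 = 0.8683.
x̄₁ − x̄₂ = 23.0 − 23.5 = -0.5000.
CI: -0.5000 ± 0.8683 = (-1.3683, 0.3683).
The interval (-1.3683, 0.3683) contains 0, so the difference is not significant.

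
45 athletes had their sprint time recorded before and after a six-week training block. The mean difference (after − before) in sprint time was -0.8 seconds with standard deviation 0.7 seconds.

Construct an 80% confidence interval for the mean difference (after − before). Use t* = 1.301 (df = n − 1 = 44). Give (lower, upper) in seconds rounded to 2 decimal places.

(-0.94, -0.66)

This is a matched-pairs design, so SE = s_d/√n = 0.7/√45 = 0.1043.
Margin = 1.301 × 0.1043 = 0.1357; the interval is -0.8 ± 0.1357 = (-0.94, -0.66).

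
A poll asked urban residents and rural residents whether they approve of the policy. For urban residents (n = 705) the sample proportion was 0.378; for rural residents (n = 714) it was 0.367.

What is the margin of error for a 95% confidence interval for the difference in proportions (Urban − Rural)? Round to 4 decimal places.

Each SE is √(p̂(1−p̂)/n): √(0.3780·0.6220/705) = 0.01826 and √(0.3670·0.6330/714) = 0.01804.
SE(p̂₁ − p̂₂) = √(SE₁² + SE₂²) = √(0.0003334276 + 0.0003254416) = 0.02567, since the two samples are independent.
At 95% confidence z* = 1.960; margin = 1.960 × 0.02567 = 0.05031.

0.0503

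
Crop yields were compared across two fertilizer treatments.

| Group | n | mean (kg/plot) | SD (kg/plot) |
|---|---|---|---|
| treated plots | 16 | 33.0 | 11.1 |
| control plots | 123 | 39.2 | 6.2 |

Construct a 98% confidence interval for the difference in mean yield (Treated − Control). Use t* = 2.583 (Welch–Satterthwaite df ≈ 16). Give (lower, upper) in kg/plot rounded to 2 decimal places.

Per-group SEs: s₁/√n₁ = 11.1/√16 = 2.7750, s₂/√n₂ = 6.2/√123 = 0.5590.
Unpooled SE of the difference: √(7.700625 + 0.312481) = 2.8307.
Margin of error = t* · SE = 2.583 × 2.8307 = 7.3117.
x̄₁ − x̄₂ = 33.0 − 39.2 = -6.2000.
CI: -6.2000 ± 7.3117 = (-13.51, 1.11).

(-13.51, 1.11)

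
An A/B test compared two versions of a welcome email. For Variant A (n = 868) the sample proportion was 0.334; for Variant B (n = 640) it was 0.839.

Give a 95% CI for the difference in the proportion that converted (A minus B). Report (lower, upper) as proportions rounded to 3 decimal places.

(-0.547, -0.463)

Each SE is √(p̂(1−p̂)/n): √(0.3340·0.6660/868) = 0.01601 and √(0.8390·0.1610/640) = 0.01453.
SE(p̂₁ − p̂₂) = √(SE₁² + SE₂²) = √(0.0002563201 + 0.0002111209) = 0.02162, since the two samples are independent.
At 95% confidence z* = 1.960; margin = 1.960 × 0.02162 = 0.04238.
The difference is 0.3340 − 0.8390 = -0.5050, so the interval is -0.5050 ± 0.04238 = (-0.547, -0.463).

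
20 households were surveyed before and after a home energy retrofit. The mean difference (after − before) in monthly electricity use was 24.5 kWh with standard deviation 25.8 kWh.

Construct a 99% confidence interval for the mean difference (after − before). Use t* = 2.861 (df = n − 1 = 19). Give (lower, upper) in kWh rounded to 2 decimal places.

Paired design: SE = s_d/√n = 25.8/√20 = 5.7691.
t* = 2.861; margin of error = 2.861 × 5.7691 = 16.5054.
24.5 ± 16.5054 → (7.99, 41.01).

(7.99, 41.01)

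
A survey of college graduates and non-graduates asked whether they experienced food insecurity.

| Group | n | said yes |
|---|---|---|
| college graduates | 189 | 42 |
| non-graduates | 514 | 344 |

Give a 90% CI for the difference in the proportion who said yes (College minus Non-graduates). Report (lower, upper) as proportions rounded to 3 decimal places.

(-0.507, -0.387)

First, p̂₁ = 42/189 = 0.2222; p̂₂ = 344/514 = 0.6693.
The two standard errors are √(0.2222×0.7778/189) = 0.03024 and √(0.6693×0.3307/514) = 0.02075.
Because the samples are independent, SE_diff = √(0.03024² + 0.02075²) = 0.03667.
Using z* = 1.645 for 90%, ME = 1.645 × 0.03667 = 0.06032.
p̂₁ − p̂₂ = -0.4471; interval -0.4471 ± 0.06032 gives (-0.507, -0.387).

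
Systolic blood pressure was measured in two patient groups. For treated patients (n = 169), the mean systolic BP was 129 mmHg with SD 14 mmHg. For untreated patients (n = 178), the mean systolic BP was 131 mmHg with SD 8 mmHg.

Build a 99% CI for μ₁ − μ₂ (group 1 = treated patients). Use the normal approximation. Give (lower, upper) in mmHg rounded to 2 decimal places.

(-5.18, 1.18)

Per-group SEs: s₁/√n₁ = 14/√169 = 1.0769, s₂/√n₂ = 8/√178 = 0.5996.
Unpooled SE of the difference: √(1.15971361 + 0.35952016) = 1.2326.
Margin of error = z* · SE = 2.576 × 1.2326 = 3.1752.
x̄₁ − x̄₂ = 129 − 131 = -2.0000.
CI: -2.0000 ± 3.1752 = (-5.18, 1.18).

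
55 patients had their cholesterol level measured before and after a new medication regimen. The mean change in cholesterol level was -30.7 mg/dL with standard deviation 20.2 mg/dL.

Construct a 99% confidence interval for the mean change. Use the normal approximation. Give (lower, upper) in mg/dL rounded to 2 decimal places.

(-37.72, -23.68)

This is a matched-pairs design, so SE = s_d/√n = 20.2/√55 = 2.7238.
Margin = 2.576 × 2.7238 = 7.0165; the interval is -30.7 ± 7.0165 = (-37.72, -23.68).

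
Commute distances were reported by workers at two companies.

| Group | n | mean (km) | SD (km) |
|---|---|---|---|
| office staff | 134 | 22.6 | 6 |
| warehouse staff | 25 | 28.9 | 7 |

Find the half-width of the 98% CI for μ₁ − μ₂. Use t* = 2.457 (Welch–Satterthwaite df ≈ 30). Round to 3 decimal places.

Standard errors of each mean: 6/√134 = 0.5183 and 7/√25 = 1.4000.
SE(x̄₁ − x̄₂) = √(0.5183² + 1.4000²) = 1.4929 for independent samples with unequal variances.
With t* = 2.457, the margin is 2.457 × 1.4929 = 3.6681.

3.668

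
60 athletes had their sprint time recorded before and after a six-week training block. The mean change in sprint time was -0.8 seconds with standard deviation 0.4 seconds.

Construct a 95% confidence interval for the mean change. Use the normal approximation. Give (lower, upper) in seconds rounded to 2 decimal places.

(-0.90, -0.70)

Paired design: SE = s_d/√n = 0.4/√60 = 0.0516.
z* = 1.960; margin of error = 1.960 × 0.0516 = 0.1011.
-0.8 ± 0.1011 → (-0.90, -0.70).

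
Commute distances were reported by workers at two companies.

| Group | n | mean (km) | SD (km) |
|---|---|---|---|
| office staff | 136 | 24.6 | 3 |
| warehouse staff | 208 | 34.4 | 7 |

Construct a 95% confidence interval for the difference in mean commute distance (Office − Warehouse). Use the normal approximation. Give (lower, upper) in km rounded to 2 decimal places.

(-10.88, -8.72)

SE₁ = s₁/√n₁ = 3/√136 = 0.2572; SE₂ = 7/√208 = 0.4854.
Independent samples, unequal variances: SE_diff = √(SE₁² + SE₂²) = √(0.06615184 + 0.23561316) = 0.5493.
z* = 1.960, so margin of error = 1.960 × 0.5493 = 1.0766.
Difference in means = 24.6 − 34.4 = -9.8000.
-9.8000 ± 1.0766 → (-10.88, -8.72).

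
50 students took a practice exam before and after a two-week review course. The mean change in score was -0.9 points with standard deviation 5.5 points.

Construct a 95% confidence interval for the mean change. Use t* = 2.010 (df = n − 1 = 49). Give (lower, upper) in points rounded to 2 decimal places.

(-2.46, 0.66)

Paired design: SE = s_d/√n = 5.5/√50 = 0.7778.
t* = 2.010; margin of error = 2.010 × 0.7778 = 1.5634.
-0.9 ± 1.5634 → (-2.46, 0.66).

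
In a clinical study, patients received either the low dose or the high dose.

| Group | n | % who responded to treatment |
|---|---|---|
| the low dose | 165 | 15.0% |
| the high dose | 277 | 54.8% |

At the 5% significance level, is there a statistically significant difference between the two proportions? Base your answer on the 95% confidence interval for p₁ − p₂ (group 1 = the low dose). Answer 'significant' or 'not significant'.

SE₁ = √(p̂₁(1−p̂₁)/n₁) = √(0.1500·0.8500/165) = 0.02780; SE₂ = √(0.5480·0.4520/277) = 0.02990.
Independent samples: SE of the difference = √(SE₁² + SE₂²) = √(0.00077284 + 0.00089401) = 0.04083.
z* for 95% confidence is 1.960, so the margin of error is 1.960 × 0.04083 = 0.08003.
Point estimate p̂₁ − p̂₂ = 0.1500 − 0.5480 = -0.3980.
-0.3980 ± 0.08003 → (-0.47803, -0.31797).
The interval (-0.47803, -0.31797) does not contain 0, so the difference is significant.

significant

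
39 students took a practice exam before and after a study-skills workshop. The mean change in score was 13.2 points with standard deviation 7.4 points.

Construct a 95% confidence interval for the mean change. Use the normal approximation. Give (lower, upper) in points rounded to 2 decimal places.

This is a matched-pairs design, so SE = s_d/√n = 7.4/√39 = 1.1849.
Margin = 1.960 × 1.1849 = 2.3224; the interval is 13.2 ± 2.3224 = (10.88, 15.52).

(10.88, 15.52)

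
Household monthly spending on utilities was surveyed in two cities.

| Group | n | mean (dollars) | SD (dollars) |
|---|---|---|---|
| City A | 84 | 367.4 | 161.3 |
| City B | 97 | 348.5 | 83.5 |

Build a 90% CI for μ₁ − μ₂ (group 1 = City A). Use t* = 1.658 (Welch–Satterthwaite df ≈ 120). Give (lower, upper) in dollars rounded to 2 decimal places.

(-13.49, 51.29)

Per-group SEs: s₁/√n₁ = 161.3/√84 = 17.5993, s₂/√n₂ = 83.5/√97 = 8.4781.
Unpooled SE of the difference: √(309.73536049 + 71.87817961) = 19.5349.
Margin of error = t* · SE = 1.658 × 19.5349 = 32.3889.
x̄₁ − x̄₂ = 367.4 − 348.5 = 18.9000.
CI: 18.9000 ± 32.3889 = (-13.49, 51.29).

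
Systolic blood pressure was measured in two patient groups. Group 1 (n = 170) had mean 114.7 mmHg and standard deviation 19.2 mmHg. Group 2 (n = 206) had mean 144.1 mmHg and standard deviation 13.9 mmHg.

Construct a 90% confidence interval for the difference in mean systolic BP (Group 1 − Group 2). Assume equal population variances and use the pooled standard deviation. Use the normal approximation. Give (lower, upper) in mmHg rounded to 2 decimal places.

s_p = √[((n₁−1)s₁² + (n₂−1)s₂²)/(n₁+n₂−2)] = √[(169·19.2² + 205·13.9²)/374] = 16.5070.
SE = 16.5070·√(1/170 + 1/206) = 1.7104.
With z* = 1.645, margin = 1.645 × 1.7104 = 2.8136.
x̄₁ − x̄₂ = 114.7 − 144.1 = -29.4000; interval -29.4000 ± 2.8136 = (-32.21, -26.59).

(-32.21, -26.59)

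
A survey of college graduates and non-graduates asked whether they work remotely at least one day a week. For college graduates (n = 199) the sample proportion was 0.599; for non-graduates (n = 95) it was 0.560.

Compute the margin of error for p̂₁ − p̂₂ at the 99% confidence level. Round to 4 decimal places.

SE₁ = √(p̂₁(1−p̂₁)/n₁) = √(0.5990·0.4010/199) = 0.03474; SE₂ = √(0.5600·0.4400/95) = 0.05093.
Independent samples: SE of the difference = √(SE₁² + SE₂²) = √(0.0012068676 + 0.0025938649) = 0.06165.
z* for 99% confidence is 2.576, so the margin of error is 2.576 × 0.06165 = 0.15881.

0.1588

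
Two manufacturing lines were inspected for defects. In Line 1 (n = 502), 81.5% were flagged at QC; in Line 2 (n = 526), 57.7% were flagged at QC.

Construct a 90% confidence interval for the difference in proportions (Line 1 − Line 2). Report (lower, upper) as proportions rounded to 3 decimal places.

(0.193, 0.283)

The two standard errors are √(0.8150×0.1850/502) = 0.01733 and √(0.5770×0.4230/526) = 0.02154.
Because the samples are independent, SE_diff = √(0.01733² + 0.02154²) = 0.02765.
Using z* = 1.645 for 90%, ME = 1.645 × 0.02765 = 0.04548.
p̂₁ − p̂₂ = 0.2380; interval 0.2380 ± 0.04548 gives (0.193, 0.283).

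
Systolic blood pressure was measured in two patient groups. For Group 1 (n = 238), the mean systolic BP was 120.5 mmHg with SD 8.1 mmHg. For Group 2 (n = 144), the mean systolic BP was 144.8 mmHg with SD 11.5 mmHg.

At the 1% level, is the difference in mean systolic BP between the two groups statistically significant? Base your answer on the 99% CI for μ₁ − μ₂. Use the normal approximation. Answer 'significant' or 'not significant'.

significant

SE₁ = s₁/√n₁ = 8.1/√238 = 0.5250; SE₂ = 11.5/√144 = 0.9583.
Independent samples, unequal variances: SE_diff = √(SE₁² + SE₂²) = √(0.275625 + 0.91833889) = 1.0927.
z* = 2.576, so margin of error = 2.576 × 1.0927 = 2.8148.
Difference in means = 120.5 − 144.8 = -24.3000.
-24.3000 ± 2.8148 → (-27.1148, -21.4852).
The interval (-27.1148, -21.4852) does not contain 0, so the difference is significant.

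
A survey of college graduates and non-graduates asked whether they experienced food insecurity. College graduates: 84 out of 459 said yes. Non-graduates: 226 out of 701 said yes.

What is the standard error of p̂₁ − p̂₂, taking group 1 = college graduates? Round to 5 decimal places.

0.02525

Sample proportions: 84/459 = 0.1830, 226/701 = 0.3224.
Each SE is √(p̂(1−p̂)/n): √(0.1830·0.8170/459) = 0.01805 and √(0.3224·0.6776/701) = 0.01765.
SE(p̂₁ − p̂₂) = √(SE₁² + SE₂²) = √(0.0003258025 + 0.0003115225) = 0.02525, since the two samples are independent.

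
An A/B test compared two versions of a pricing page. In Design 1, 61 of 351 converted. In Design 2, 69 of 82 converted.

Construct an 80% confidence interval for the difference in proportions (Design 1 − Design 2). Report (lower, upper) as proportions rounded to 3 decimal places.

(-0.726, -0.610)

First, p̂₁ = 61/351 = 0.1738; p̂₂ = 69/82 = 0.8415.
The two standard errors are √(0.1738×0.8262/351) = 0.02023 and √(0.8415×0.1585/82) = 0.04033.
Because the samples are independent, SE_diff = √(0.02023² + 0.04033²) = 0.04512.
Using z* = 1.282 for 80%, ME = 1.282 × 0.04512 = 0.05784.
p̂₁ − p̂₂ = -0.6677; interval -0.6677 ± 0.05784 gives (-0.726, -0.610).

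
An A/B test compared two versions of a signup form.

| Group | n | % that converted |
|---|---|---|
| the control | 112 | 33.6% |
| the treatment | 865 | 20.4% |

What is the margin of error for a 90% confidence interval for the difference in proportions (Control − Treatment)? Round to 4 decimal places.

Each SE is √(p̂(1−p̂)/n): √(0.3360·0.6640/112) = 0.04463 and √(0.2040·0.7960/865) = 0.01370.
SE(p̂₁ − p̂₂) = √(SE₁² + SE₂²) = √(0.0019918369 + 0.00018769) = 0.04669, since the two samples are independent.
At 90% confidence z* = 1.645; margin = 1.645 × 0.04669 = 0.07681.

0.0768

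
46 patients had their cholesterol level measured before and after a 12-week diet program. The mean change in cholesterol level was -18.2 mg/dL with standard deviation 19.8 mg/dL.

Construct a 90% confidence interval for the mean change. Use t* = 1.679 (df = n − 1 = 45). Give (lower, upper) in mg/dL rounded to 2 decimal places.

(-23.10, -13.30)

This is a matched-pairs design, so SE = s_d/√n = 19.8/√46 = 2.9194.
Margin = 1.679 × 2.9194 = 4.9017; the interval is -18.2 ± 4.9017 = (-23.10, -13.30).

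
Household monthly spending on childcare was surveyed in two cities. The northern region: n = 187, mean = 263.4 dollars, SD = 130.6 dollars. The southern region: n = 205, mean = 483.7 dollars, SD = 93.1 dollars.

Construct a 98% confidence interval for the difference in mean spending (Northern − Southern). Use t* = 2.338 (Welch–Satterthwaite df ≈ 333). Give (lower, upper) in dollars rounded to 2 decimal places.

(-247.31, -193.29)

Per-group SEs: s₁/√n₁ = 130.6/√187 = 9.5504, s₂/√n₂ = 93.1/√205 = 6.5024.
Unpooled SE of the difference: √(91.21014016 + 42.28120576) = 11.5538.
Margin of error = t* · SE = 2.338 × 11.5538 = 27.0128.
x̄₁ − x̄₂ = 263.4 − 483.7 = -220.3000.
CI: -220.3000 ± 27.0128 = (-247.31, -193.29).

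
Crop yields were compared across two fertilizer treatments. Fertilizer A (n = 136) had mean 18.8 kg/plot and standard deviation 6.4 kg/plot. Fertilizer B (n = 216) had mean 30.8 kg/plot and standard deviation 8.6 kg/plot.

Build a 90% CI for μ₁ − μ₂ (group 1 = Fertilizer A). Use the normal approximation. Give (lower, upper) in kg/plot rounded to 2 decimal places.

(-13.32, -10.68)

Standard errors of each mean: 6.4/√136 = 0.5488 and 8.6/√216 = 0.5852.
SE(x̄₁ − x̄₂) = √(0.5488² + 0.5852²) = 0.8023 for independent samples with unequal variances.
With z* = 1.645, the margin is 1.645 × 0.8023 = 1.3198.
x̄₁ − x̄₂ = 18.8 − 30.8 = -12.0000; the interval is -12.0000 ± 1.3198 = (-13.32, -10.68).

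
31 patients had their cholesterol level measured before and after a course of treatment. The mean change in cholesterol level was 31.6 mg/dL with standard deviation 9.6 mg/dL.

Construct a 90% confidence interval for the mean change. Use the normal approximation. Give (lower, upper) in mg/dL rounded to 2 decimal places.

Paired design: SE = s_d/√n = 9.6/√31 = 1.7242.
z* = 1.645; margin of error = 1.645 × 1.7242 = 2.8363.
31.6 ± 2.8363 → (28.76, 34.44).

(28.76, 34.44)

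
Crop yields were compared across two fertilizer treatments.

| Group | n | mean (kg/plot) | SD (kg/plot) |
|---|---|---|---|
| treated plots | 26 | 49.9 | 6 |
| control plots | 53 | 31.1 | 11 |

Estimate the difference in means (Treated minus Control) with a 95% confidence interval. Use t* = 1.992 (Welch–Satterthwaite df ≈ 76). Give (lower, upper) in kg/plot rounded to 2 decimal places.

(14.99, 22.61)

Per-group SEs: s₁/√n₁ = 6/√26 = 1.1767, s₂/√n₂ = 11/√53 = 1.5110.
Unpooled SE of the difference: √(1.38462289 + 2.283121) = 1.9151.
Margin of error = t* · SE = 1.992 × 1.9151 = 3.8149.
x̄₁ − x̄₂ = 49.9 − 31.1 = 18.8000.
CI: 18.8000 ± 3.8149 = (14.99, 22.61).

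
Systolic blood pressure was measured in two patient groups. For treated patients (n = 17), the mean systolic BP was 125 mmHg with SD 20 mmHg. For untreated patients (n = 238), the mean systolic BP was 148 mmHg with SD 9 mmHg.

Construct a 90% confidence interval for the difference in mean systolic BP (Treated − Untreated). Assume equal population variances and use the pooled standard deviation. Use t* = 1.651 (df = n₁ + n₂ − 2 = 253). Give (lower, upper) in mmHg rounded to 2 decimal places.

s_p = √[((n₁−1)s₁² + (n₂−1)s₂²)/(n₁+n₂−2)] = √[(16·20² + 237·9²)/253] = 10.0585.
SE = 10.0585·√(1/17 + 1/238) = 2.5252.
With t* = 1.651, margin = 1.651 × 2.5252 = 4.1691.
x̄₁ − x̄₂ = 125 − 148 = -23.0000; interval -23.0000 ± 4.1691 = (-27.17, -18.83).

(-27.17, -18.83)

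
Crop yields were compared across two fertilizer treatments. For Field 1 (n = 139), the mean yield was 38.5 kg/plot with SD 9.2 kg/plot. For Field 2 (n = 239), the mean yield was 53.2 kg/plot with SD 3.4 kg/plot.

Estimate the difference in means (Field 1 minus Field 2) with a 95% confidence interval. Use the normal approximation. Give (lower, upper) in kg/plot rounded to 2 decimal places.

Standard errors of each mean: 9.2/√139 = 0.7803 and 3.4/√239 = 0.2199.
SE(x̄₁ − x̄₂) = √(0.7803² + 0.2199²) = 0.8107 for independent samples with unequal variances.
With z* = 1.960, the margin is 1.960 × 0.8107 = 1.5890.
x̄₁ − x̄₂ = 38.5 − 53.2 = -14.7000; the interval is -14.7000 ± 1.5890 = (-16.29, -13.11).

(-16.29, -13.11)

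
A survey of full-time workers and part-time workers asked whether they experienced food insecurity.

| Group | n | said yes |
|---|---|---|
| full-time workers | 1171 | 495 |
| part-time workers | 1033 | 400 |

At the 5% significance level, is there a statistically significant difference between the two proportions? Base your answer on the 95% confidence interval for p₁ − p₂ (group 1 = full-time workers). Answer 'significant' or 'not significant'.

Sample proportions: 495/1171 = 0.4227, 400/1033 = 0.3872.
Each SE is √(p̂(1−p̂)/n): √(0.4227·0.5773/1171) = 0.01444 and √(0.3872·0.6128/1033) = 0.01516.
SE(p̂₁ − p̂₂) = √(SE₁² + SE₂²) = √(0.0002085136 + 0.0002298256) = 0.02094, since the two samples are independent.
At 95% confidence z* = 1.960; margin = 1.960 × 0.02094 = 0.04104.
The difference is 0.4227 − 0.3872 = 0.0355, so the interval is 0.0355 ± 0.04104 = (-0.00554, 0.07654).
The interval (-0.00554, 0.07654) contains 0, so the difference is not significant.

not significant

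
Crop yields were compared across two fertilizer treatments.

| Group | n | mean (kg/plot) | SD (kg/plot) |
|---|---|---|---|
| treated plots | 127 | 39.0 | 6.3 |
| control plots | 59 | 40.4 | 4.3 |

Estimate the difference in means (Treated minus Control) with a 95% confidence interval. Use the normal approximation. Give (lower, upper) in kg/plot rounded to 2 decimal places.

Standard errors of each mean: 6.3/√127 = 0.5590 and 4.3/√59 = 0.5598.
SE(x̄₁ − x̄₂) = √(0.5590² + 0.5598²) = 0.7911 for independent samples with unequal variances.
With z* = 1.960, the margin is 1.960 × 0.7911 = 1.5506.
x̄₁ − x̄₂ = 39.0 − 40.4 = -1.4000; the interval is -1.4000 ± 1.5506 = (-2.95, 0.15).

(-2.95, 0.15)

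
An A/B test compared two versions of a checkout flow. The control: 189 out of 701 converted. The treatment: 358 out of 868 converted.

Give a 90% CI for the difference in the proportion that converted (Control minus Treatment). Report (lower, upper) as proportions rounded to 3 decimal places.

Sample proportions: 189/701 = 0.2696, 358/868 = 0.4124.
Each SE is √(p̂(1−p̂)/n): √(0.2696·0.7304/701) = 0.01676 and √(0.4124·0.5876/868) = 0.01671.
SE(p̂₁ − p̂₂) = √(SE₁² + SE₂²) = √(0.0002808976 + 0.0002792241) = 0.02367, since the two samples are independent.
At 90% confidence z* = 1.645; margin = 1.645 × 0.02367 = 0.03894.
The difference is 0.2696 − 0.4124 = -0.1428, so the interval is -0.1428 ± 0.03894 = (-0.182, -0.104).

(-0.182, -0.104)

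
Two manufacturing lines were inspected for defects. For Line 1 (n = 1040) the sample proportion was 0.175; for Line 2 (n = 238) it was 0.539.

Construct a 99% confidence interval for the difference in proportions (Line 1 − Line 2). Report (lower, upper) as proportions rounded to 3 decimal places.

Each SE is √(p̂(1−p̂)/n): √(0.1750·0.8250/1040) = 0.01178 and √(0.5390·0.4610/238) = 0.03231.
SE(p̂₁ − p̂₂) = √(SE₁² + SE₂²) = √(0.0001387684 + 0.0010439361) = 0.03439, since the two samples are independent.
At 99% confidence z* = 2.576; margin = 2.576 × 0.03439 = 0.08859.
The difference is 0.1750 − 0.5390 = -0.3640, so the interval is -0.3640 ± 0.08859 = (-0.453, -0.275).

(-0.453, -0.275)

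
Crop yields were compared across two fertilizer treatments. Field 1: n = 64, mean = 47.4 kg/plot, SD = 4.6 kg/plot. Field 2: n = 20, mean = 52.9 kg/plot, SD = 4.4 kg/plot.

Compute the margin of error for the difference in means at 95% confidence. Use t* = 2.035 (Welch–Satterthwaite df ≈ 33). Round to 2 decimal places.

Standard errors of each mean: 4.6/√64 = 0.5750 and 4.4/√20 = 0.9839.
SE(x̄₁ − x̄₂) = √(0.5750² + 0.9839²) = 1.1396 for independent samples with unequal variances.
With t* = 2.035, the margin is 2.035 × 1.1396 = 2.3191.

2.32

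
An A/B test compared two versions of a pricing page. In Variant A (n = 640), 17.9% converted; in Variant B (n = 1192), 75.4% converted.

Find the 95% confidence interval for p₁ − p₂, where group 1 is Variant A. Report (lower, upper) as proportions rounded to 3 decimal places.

(-0.613, -0.537)

The two standard errors are √(0.1790×0.8210/640) = 0.01515 and √(0.7540×0.2460/1192) = 0.01247.
Because the samples are independent, SE_diff = √(0.01515² + 0.01247²) = 0.01962.
Using z* = 1.960 for 95%, ME = 1.960 × 0.01962 = 0.03846.
p̂₁ − p̂₂ = -0.5750; interval -0.5750 ± 0.03846 gives (-0.613, -0.537).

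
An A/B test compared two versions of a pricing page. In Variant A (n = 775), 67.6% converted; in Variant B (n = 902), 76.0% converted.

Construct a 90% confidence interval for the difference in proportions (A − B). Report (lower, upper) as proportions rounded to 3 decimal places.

(-0.120, -0.048)

SE₁ = √(p̂₁(1−p̂₁)/n₁) = √(0.6760·0.3240/775) = 0.01681; SE₂ = √(0.7600·0.2400/902) = 0.01422.
Independent samples: SE of the difference = √(SE₁² + SE₂²) = √(0.0002825761 + 0.0002022084) = 0.02202.
z* for 90% confidence is 1.645, so the margin of error is 1.645 × 0.02202 = 0.03622.
Point estimate p̂₁ − p̂₂ = 0.6760 − 0.7600 = -0.0840.
-0.0840 ± 0.03622 → (-0.120, -0.048).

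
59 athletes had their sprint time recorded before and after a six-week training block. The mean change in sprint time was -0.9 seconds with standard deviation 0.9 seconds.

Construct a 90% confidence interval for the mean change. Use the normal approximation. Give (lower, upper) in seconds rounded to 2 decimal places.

(-1.09, -0.71)

Paired design: SE = s_d/√n = 0.9/√59 = 0.1172.
z* = 1.645; margin of error = 1.645 × 0.1172 = 0.1928.
-0.9 ± 0.1928 → (-1.09, -0.71).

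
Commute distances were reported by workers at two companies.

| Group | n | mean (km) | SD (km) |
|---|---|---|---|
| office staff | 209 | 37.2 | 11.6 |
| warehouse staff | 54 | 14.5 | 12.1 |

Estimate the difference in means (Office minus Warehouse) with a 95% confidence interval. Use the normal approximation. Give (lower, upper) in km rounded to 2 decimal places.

(19.11, 26.29)

SE₁ = s₁/√n₁ = 11.6/√209 = 0.8024; SE₂ = 12.1/√54 = 1.6466.
Independent samples, unequal variances: SE_diff = √(SE₁² + SE₂²) = √(0.64384576 + 2.71129156) = 1.8317.
z* = 1.960, so margin of error = 1.960 × 1.8317 = 3.5901.
Difference in means = 37.2 − 14.5 = 22.7000.
22.7000 ± 3.5901 → (19.11, 26.29).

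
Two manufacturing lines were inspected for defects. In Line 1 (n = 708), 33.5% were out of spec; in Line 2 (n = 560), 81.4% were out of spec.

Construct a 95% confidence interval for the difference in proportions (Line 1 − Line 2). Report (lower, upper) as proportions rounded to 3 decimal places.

(-0.526, -0.432)

SE₁ = √(p̂₁(1−p̂₁)/n₁) = √(0.3350·0.6650/708) = 0.01774; SE₂ = √(0.8140·0.1860/560) = 0.01644.
Independent samples: SE of the difference = √(SE₁² + SE₂²) = √(0.0003147076 + 0.0002702736) = 0.02419.
z* for 95% confidence is 1.960, so the margin of error is 1.960 × 0.02419 = 0.04741.
Point estimate p̂₁ − p̂₂ = 0.3350 − 0.8140 = -0.4790.
-0.4790 ± 0.04741 → (-0.526, -0.432).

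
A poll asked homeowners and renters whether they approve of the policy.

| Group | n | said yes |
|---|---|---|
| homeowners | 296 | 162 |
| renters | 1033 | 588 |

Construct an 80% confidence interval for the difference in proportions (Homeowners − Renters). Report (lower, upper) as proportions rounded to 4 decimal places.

(-0.0639, 0.0201)

p̂₁ = 162/296 = 0.5473 and p̂₂ = 588/1033 = 0.5692.
SE₁ = √(p̂₁(1−p̂₁)/n₁) = √(0.5473·0.4527/296) = 0.02893; SE₂ = √(0.5692·0.4308/1033) = 0.01541.
Independent samples: SE of the difference = √(SE₁² + SE₂²) = √(0.0008369449 + 0.0002374681) = 0.03278.
z* for 80% confidence is 1.282, so the margin of error is 1.282 × 0.03278 = 0.04202.
Point estimate p̂₁ − p̂₂ = 0.5473 − 0.5692 = -0.0219.
-0.0219 ± 0.04202 → (-0.0639, 0.0201).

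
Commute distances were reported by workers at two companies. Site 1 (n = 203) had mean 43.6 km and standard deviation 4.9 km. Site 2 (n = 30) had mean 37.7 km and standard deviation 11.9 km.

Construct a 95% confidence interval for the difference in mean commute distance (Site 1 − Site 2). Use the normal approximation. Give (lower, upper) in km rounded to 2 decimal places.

Standard errors of each mean: 4.9/√203 = 0.3439 and 11.9/√30 = 2.1726.
SE(x̄₁ − x̄₂) = √(0.3439² + 2.1726²) = 2.1996 for independent samples with unequal variances.
With z* = 1.960, the margin is 1.960 × 2.1996 = 4.3112.
x̄₁ − x̄₂ = 43.6 − 37.7 = 5.9000; the interval is 5.9000 ± 4.3112 = (1.59, 10.21).

(1.59, 10.21)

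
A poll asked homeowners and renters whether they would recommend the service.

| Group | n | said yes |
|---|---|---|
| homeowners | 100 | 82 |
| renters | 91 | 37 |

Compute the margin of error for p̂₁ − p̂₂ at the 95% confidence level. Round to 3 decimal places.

0.126

p̂₁ = 82/100 = 0.8200 and p̂₂ = 37/91 = 0.4066.
SE₁ = √(p̂₁(1−p̂₁)/n₁) = √(0.8200·0.1800/100) = 0.03842; SE₂ = √(0.4066·0.5934/91) = 0.05149.
Independent samples: SE of the difference = √(SE₁² + SE₂²) = √(0.0014760964 + 0.0026512201) = 0.06424.
z* for 95% confidence is 1.960, so the margin of error is 1.960 × 0.06424 = 0.12591.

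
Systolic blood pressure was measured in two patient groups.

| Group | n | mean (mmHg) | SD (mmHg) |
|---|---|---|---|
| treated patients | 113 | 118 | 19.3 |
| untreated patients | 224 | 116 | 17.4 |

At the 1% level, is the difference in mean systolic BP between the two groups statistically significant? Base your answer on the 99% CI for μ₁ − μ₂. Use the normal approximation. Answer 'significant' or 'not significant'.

Standard errors of each mean: 19.3/√113 = 1.8156 and 17.4/√224 = 1.1626.
SE(x̄₁ − x̄₂) = √(1.8156² + 1.1626²) = 2.1559 for independent samples with unequal variances.
With z* = 2.576, the margin is 2.576 × 2.1559 = 5.5536.
x̄₁ − x̄₂ = 118 − 116 = 2.0000; the interval is 2.0000 ± 5.5536 = (-3.5536, 7.5536).
The interval (-3.5536, 7.5536) contains 0, so the difference is not significant.

not significant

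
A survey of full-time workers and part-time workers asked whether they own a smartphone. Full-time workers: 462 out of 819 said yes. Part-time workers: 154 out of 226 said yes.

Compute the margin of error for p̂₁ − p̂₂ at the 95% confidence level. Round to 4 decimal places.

p̂₁ = 462/819 = 0.5641 and p̂₂ = 154/226 = 0.6814.
SE₁ = √(p̂₁(1−p̂₁)/n₁) = √(0.5641·0.4359/819) = 0.01733; SE₂ = √(0.6814·0.3186/226) = 0.03099.
Independent samples: SE of the difference = √(SE₁² + SE₂²) = √(0.0003003289 + 0.0009603801) = 0.03551.
z* for 95% confidence is 1.960, so the margin of error is 1.960 × 0.03551 = 0.06960.

0.0696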